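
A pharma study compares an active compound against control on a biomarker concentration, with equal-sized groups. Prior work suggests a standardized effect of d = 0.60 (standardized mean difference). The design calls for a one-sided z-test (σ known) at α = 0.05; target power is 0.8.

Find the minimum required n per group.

n = 35 per group

For power 0.8 need Φ(δ − z_{0.05}) = 0.8, so δ = z_{0.05} + z_{0.20} = 1.645 + 0.842 = 2.486.
δ = d·√(n/2) ⇒ n = 2(δ/d)² = 2 × (2.486 / 0.60)² = 34.35.
Rounding up, n = 35 per group.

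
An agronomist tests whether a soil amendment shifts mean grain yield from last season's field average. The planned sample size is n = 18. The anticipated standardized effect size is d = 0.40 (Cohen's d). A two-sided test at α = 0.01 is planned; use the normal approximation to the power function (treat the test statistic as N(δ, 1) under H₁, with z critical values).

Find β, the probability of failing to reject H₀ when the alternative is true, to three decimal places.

β ≈ 0.810

Noncentrality parameter: λ = d·√n = 0.40 × √18 = 1.6971
Two-sided α = 0.01 → critical value z_{0.005} = 2.576.
Power = Φ(λ − 2.576) + Φ(−λ − 2.576) = Φ(-0.879) + Φ(-4.273) = 0.1898 + 0.0000 = 0.1898.
Type II error: β = 1 − power = 1 − 0.1898 = 0.8102.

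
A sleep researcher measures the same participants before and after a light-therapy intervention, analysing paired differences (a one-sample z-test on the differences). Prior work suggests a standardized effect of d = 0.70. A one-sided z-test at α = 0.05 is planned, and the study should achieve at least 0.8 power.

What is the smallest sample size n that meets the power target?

n = 13

For power 0.8 need Φ(δ − z_{0.05}) = 0.8, so δ = z_{0.05} + z_{0.20} = 1.645 + 0.842 = 2.486.
δ = d·√n ⇒ n = (δ/d)² = (2.486 / 0.70)² = 12.62.
Rounding up, n = 13.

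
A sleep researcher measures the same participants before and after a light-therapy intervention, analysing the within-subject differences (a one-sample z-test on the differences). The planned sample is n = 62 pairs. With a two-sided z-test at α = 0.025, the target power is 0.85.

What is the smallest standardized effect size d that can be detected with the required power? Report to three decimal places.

Required noncentrality: δ = z_{0.0125} + z_{0.15} = 2.241 + 1.036 = 3.278.
(The second rejection-region term Φ(−δ − z_{α/2}) is negligible and dropped.)
δ = d·√n ⇒ d = δ/√n = 3.278/√62 = 0.4163.

d ≈ 0.416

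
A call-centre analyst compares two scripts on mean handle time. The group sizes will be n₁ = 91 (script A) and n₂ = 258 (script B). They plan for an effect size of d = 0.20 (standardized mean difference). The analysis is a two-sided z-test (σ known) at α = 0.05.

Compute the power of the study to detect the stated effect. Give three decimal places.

Power ≈ 0.375

Noncentrality parameter: δ = d / √(1/n₁ + 1/n₂) = 0.20 / √(1/91 + 1/258) = 1.6404
Two-sided α = 0.05 → critical value z_{0.025} = 1.960.
Power = Φ(δ − 1.960) + Φ(−δ − 1.960) = Φ(-0.320) + Φ(-3.600) = 0.3746 + 0.0002 = 0.3748.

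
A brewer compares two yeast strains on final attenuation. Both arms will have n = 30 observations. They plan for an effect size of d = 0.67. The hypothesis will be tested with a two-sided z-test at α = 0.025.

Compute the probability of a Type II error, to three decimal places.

Noncentrality parameter: δ = d·√(n/2) = 0.67 × √(30/2) = 2.5949
Critical value for a two-sided test at α = 0.025: z_{α/2} = 2.241.
Power = Φ(δ − 2.241) + Φ(−δ − 2.241) = Φ(0.353) + Φ(-4.836) = 0.6381 + 0.0000 = 0.6381.
Type II error: β = 1 − power = 1 − 0.6381 = 0.3619.

β ≈ 0.362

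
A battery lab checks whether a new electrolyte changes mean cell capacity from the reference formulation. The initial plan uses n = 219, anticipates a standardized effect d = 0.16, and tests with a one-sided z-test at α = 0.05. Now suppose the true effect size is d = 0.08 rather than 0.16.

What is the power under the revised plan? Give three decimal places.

Power ≈ 0.322

With d = 0.08: δ = d·√n = 0.08 × √219 = 1.1839. Critical value z_{0.05} = 1.645.
Revised power = Φ(δ − 1.645) = Φ(-0.461) = 0.3224.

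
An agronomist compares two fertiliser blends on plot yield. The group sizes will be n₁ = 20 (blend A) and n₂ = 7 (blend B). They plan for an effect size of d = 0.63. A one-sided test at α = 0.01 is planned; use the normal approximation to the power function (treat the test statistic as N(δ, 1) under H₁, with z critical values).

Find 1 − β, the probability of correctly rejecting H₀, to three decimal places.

Noncentrality parameter: λ = d / √(1/n₁ + 1/n₂) = 0.63 / √(1/20 + 1/7) = 1.4346
One-sided α = 0.01 → critical value z_{0.01} = 2.326.
Power = P(Z > 2.326 − λ) = Φ(-0.892) = 0.1863.

Power ≈ 0.186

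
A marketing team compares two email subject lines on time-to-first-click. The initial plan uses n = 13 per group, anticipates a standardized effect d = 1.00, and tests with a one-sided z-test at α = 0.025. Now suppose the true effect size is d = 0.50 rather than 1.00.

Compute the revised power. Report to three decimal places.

Power ≈ 0.247

With d = 0.50: δ = d·√(n/2) = 0.50 × √(13/2) = 1.2748. Critical value z_{0.025} = 1.960.
Revised power = P(Z > 1.960 − δ) = Φ(-0.685) = 0.2466.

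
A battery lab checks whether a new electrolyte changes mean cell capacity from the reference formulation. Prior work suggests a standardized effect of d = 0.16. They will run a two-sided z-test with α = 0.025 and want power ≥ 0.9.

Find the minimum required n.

n = 485

Set Φ(δ − 2.241) = 0.9; then δ − 2.241 = Φ⁻¹(0.9) = 1.282, giving δ = 3.523.
(Ignoring the negligible lower-tail rejection probability gives the usual closed-form inversion.)
δ = d·√n ⇒ n = (δ/d)² = (3.523 / 0.16)² = 484.81.
Round up to the next whole unit.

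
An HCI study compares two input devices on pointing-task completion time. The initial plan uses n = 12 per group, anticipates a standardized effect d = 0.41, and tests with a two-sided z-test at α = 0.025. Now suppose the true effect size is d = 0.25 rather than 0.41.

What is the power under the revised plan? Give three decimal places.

With d = 0.25: δ = d·√(n/2) = 0.25 × √(12/2) = 0.6124. Critical value z_{0.0125} = 2.241.
Revised power = Φ(δ − 2.241) + Φ(−δ − 2.241) = Φ(-1.629) + Φ(-2.854) = 0.0517 + 0.0022 = 0.0538.

Power ≈ 0.054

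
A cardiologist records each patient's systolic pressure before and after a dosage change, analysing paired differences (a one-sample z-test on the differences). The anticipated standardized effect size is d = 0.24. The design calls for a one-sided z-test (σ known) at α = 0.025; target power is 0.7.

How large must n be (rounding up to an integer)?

Set Φ(δ − 1.960) = 0.7; then δ − 1.960 = Φ⁻¹(0.7) = 0.524, giving δ = 2.484.
δ = d·√n ⇒ n = (δ/d)² = (2.484 / 0.24)² = 107.15.
Round up to the next whole unit.

n = 108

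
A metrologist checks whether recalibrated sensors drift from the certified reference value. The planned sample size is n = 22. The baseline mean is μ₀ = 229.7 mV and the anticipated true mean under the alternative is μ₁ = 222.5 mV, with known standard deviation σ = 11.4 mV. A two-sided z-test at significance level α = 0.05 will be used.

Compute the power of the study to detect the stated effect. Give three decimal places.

Standardized effect: d = |μ₁ − μ₀| / σ = |222.5 − 229.7| / 11.4 = 0.6316
Noncentrality parameter: δ = d·√n = 0.6316 × √22 = 2.9624
Critical value for a two-sided test at α = 0.05: z_{α/2} = 1.960.
Power = Φ(δ − 1.960) + Φ(−δ − 1.960) = Φ(1.002) + Φ(-4.922) = 0.8419 + 0.0000 = 0.8419.

Power ≈ 0.842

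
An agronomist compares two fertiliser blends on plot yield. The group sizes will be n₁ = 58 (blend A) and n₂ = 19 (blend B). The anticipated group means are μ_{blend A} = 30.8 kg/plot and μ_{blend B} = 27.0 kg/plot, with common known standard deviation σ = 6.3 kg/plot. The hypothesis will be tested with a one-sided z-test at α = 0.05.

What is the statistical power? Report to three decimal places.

Standardized effect: d = |μ_{blend A} − μ_{blend B}| / σ = |30.8 − 27.0| / 6.3 = 0.6032
Noncentrality parameter: δ = d / √(1/n₁ + 1/n₂) = 0.6032 / √(1/58 + 1/19) = 2.2819
One-sided α = 0.05 → critical value z_{0.05} = 1.645.
Power = P(Z > 1.645 − δ) = Φ(0.637) = 0.7379.

Power ≈ 0.738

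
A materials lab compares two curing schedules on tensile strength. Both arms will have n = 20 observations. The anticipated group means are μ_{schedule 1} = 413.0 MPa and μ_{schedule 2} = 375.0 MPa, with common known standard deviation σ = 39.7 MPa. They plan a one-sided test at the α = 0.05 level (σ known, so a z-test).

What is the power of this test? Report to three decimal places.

Standardized effect: d = |μ_{schedule 1} − μ_{schedule 2}| / σ = |413.0 − 375.0| / 39.7 = 0.9572
Noncentrality parameter: δ = d·√(n/2) = 0.9572 × √(20/2) = 3.0269
One-sided α = 0.05 → critical value z_{0.05} = 1.645.
Power = Φ(δ − 1.645) = Φ(1.382) = 0.9165.

Power ≈ 0.917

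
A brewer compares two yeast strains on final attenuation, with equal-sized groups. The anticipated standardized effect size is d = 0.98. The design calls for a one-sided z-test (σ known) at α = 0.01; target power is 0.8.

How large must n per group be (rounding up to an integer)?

n = 21 per group

For power 0.8 need Φ(δ − z_{0.01}) = 0.8, so δ = z_{0.01} + z_{0.20} = 2.326 + 0.842 = 3.168.
δ = d·√(n/2) ⇒ n = 2(δ/d)² = 2 × (3.168 / 0.98)² = 20.90.
Rounding up, n = 21 per group.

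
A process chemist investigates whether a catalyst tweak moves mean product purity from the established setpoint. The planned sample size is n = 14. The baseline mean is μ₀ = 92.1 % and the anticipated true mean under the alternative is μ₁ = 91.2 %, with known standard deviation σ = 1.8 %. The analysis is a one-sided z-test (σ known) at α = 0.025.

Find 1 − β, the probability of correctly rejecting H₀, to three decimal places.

Standardized effect: d = |μ₁ − μ₀| / σ = |91.2 − 92.1| / 1.8 = 0.5000
Noncentrality parameter: δ = d·√n = 0.5000 × √14 = 1.8708
One-sided α = 0.025 → critical value z_{0.025} = 1.960.
Power = Φ(δ − 1.960) = Φ(-0.089) = 0.4645.

Power ≈ 0.464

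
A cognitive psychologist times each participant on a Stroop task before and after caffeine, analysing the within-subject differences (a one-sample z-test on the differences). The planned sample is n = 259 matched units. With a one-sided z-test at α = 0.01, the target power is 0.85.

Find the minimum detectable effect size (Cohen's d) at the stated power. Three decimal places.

Required noncentrality: δ = z_{0.01} + z_{0.15} = 2.326 + 1.036 = 3.363.
δ = d·√n ⇒ d = δ/√n = 3.363/√259 = 0.2090.

d ≈ 0.209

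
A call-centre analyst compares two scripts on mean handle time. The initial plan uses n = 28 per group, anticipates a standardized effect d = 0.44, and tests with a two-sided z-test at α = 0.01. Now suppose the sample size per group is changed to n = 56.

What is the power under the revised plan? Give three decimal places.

With n = 56 per group: δ = d·√(n/2) = 0.44 × √(56/2) = 2.3283. Critical value z_{0.005} = 2.576.
Revised power = Φ(δ − 2.576) + Φ(−δ − 2.576) = Φ(-0.248) + Φ(-4.904) = 0.4022 + 0.0000 = 0.4022.

Power ≈ 0.402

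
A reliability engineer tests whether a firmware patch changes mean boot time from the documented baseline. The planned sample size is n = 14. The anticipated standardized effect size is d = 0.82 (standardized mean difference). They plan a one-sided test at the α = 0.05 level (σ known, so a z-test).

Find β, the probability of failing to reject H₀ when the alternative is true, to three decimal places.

β ≈ 0.077

Noncentrality parameter: δ = d·√n = 0.82 × √14 = 3.0682
One-sided α = 0.05 → critical value z_{0.05} = 1.645.
Power = Φ(δ − 1.645) = Φ(1.423) = 0.9227.
Type II error: β = 1 − power = 1 − 0.9227 = 0.0773.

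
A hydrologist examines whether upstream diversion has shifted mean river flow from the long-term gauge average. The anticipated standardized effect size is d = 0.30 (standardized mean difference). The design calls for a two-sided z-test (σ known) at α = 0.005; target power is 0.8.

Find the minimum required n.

For power 0.8 need Φ(δ − z_{0.0025}) = 0.8, so δ = z_{0.0025} + z_{0.20} = 2.807 + 0.842 = 3.649.
(Ignoring the negligible lower-tail rejection probability gives the usual closed-form inversion.)
δ = d·√n ⇒ n = (δ/d)² = (3.649 / 0.30)² = 147.92.
Rounding up, n = 148.

n = 148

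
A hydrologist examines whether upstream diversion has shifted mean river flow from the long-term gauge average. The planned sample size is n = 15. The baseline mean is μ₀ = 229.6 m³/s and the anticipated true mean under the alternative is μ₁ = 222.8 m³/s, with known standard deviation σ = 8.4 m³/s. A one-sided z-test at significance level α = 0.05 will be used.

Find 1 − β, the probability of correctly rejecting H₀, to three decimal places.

Power ≈ 0.932

Standardized effect: d = |μ₁ − μ₀| / σ = |222.8 − 229.6| / 8.4 = 0.8095
Noncentrality parameter: λ = d·√n = 0.8095 × √15 = 3.1353
Critical value for a one-sided test at α = 0.05: z_α = 1.645.
Power = P(Z > 1.645 − λ) = Φ(1.490) = 0.9319.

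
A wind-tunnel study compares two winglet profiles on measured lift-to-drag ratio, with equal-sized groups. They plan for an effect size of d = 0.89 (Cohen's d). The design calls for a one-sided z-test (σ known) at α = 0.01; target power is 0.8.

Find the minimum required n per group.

Set Φ(δ − 2.326) = 0.8; then δ − 2.326 = Φ⁻¹(0.8) = 0.842, giving δ = 3.168.
δ = d·√(n/2) ⇒ n = 2(δ/d)² = 2 × (3.168 / 0.89)² = 25.34.
Rounding up, n = 26 per group.

n = 26 per group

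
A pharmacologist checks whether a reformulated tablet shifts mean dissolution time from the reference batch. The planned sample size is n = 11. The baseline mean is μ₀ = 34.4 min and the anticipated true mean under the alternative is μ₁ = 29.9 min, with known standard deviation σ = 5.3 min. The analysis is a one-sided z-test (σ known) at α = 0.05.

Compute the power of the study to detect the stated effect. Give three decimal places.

Power ≈ 0.879

Standardized effect: d = |μ₁ − μ₀| / σ = |29.9 − 34.4| / 5.3 = 0.8491
Noncentrality parameter: δ = d·√n = 0.8491 × √11 = 2.8160
One-sided α = 0.05 → critical value z_{0.05} = 1.645.
Power = Φ(δ − 1.645) = Φ(1.171) = 0.8792.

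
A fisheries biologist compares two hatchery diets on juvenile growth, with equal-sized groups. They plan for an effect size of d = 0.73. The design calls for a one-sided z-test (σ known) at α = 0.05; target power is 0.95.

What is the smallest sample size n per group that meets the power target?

n = 41 per group

Set Φ(δ − 1.645) = 0.95; then δ − 1.645 = Φ⁻¹(0.95) = 1.645, giving δ = 3.290.
δ = d·√(n/2) ⇒ n = 2(δ/d)² = 2 × (3.290 / 0.73)² = 40.62.
Round up to the next whole unit.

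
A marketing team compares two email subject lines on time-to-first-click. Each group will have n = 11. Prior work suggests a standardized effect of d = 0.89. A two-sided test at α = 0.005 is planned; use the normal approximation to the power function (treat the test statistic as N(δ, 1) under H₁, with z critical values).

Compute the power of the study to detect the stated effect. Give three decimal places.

Noncentrality parameter: δ = d·√(n/2) = 0.89 × √(11/2) = 2.0872
Two-sided α = 0.005 → critical value z_{0.0025} = 2.807.
Power = Φ(δ − 2.807) + Φ(−δ − 2.807) = Φ(-0.720) + Φ(-4.894) = 0.2358 + 0.0000 = 0.2358.

Power ≈ 0.236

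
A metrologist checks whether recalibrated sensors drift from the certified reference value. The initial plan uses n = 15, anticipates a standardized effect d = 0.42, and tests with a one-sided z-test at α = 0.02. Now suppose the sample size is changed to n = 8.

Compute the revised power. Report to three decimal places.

Power ≈ 0.193

With n = 8: δ = d·√n = 0.42 × √8 = 1.1879. Critical value z_{0.02} = 2.054.
Revised power = Φ(δ − 2.054) = Φ(-0.866) = 0.1933.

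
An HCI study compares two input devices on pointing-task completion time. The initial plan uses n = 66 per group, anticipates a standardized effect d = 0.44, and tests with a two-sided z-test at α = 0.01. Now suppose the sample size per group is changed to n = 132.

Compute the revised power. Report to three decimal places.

With n = 132 per group: δ = d·√(n/2) = 0.44 × √(132/2) = 3.5746. Critical value z_{0.005} = 2.576.
Revised power = Φ(δ − 2.576) + Φ(−δ − 2.576) = Φ(0.999) + Φ(-6.150) = 0.8410 + 0.0000 = 0.8410.

Power ≈ 0.841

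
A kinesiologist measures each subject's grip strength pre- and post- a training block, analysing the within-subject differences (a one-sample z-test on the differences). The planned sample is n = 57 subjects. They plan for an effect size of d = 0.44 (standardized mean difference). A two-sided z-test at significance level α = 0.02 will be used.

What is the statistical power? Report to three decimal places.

Power ≈ 0.840

Noncentrality parameter: δ = d·√n = 0.44 × √57 = 3.3219
Critical value for a two-sided test at α = 0.02: z_{α/2} = 2.326.
Power = Φ(δ − 2.326) + Φ(−δ − 2.326) = Φ(0.996) + Φ(-5.648) = 0.8403 + 0.0000 = 0.8403.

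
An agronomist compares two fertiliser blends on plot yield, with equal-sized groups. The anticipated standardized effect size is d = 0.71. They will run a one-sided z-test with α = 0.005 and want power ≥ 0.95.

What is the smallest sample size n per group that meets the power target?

Set Φ(δ − 2.576) = 0.95; then δ − 2.576 = Φ⁻¹(0.95) = 1.645, giving δ = 4.221.
δ = d·√(n/2) ⇒ n = 2(δ/d)² = 2 × (4.221 / 0.71)² = 70.68.
Rounding up, n = 71 per group.

n = 71 per group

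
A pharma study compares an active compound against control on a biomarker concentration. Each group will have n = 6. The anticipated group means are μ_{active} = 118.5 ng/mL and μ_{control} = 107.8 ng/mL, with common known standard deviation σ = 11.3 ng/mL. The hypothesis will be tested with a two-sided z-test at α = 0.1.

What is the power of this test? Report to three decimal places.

Power ≈ 0.499

Standardized effect: d = |μ_{active} − μ_{control}| / σ = |118.5 − 107.8| / 11.3 = 0.9469
Noncentrality parameter: δ = d·√(n/2) = 0.9469 × √(6/2) = 1.6401
Two-sided α = 0.1 → critical value z_{0.05} = 1.645.
Power = Φ(δ − 1.645) + Φ(−δ − 1.645) = Φ(-0.005) + Φ(-3.285) = 0.4981 + 0.0005 = 0.4986.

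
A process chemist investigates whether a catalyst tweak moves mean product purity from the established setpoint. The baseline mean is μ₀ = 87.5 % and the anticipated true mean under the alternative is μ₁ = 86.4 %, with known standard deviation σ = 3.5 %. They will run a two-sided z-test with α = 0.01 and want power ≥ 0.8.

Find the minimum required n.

Standardized effect: d = |μ₁ − μ₀| / σ = |86.4 − 87.5| / 3.5 = 0.3143
Set Φ(δ − 2.576) = 0.8; then δ − 2.576 = Φ⁻¹(0.8) = 0.842, giving δ = 3.417.
(For δ > 0 the lower-tail rejection region contributes negligibly to power, so the one-term inversion is standard.)
δ = d·√n ⇒ n = (δ/d)² = (3.417 / 0.3143)² = 118.24.
Round up to the next whole unit.

n = 119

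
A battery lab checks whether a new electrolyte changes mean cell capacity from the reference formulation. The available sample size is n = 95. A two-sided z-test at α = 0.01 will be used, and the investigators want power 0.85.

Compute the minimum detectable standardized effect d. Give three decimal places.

d ≈ 0.371

Need Φ(δ − 2.576) = 0.85, so δ = 2.576 + 1.036 = 3.612.
(The second rejection-region term Φ(−δ − z_{α/2}) is negligible and dropped.)
δ = d·√n ⇒ d = δ/√n = 3.612/√95 = 0.3706.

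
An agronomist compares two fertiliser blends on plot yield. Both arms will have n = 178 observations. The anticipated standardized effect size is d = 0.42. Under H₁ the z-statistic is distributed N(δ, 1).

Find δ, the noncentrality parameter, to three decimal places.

δ ≈ 3.962

δ = d·√(n/2) = 0.42 × √(178/2) = 3.9623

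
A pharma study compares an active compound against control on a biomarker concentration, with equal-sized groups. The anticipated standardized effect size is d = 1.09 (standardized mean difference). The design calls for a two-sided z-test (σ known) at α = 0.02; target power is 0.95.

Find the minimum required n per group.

n = 27 per group

Set Φ(δ − 2.326) = 0.95; then δ − 2.326 = Φ⁻¹(0.95) = 1.645, giving δ = 3.971.
(For δ > 0 the lower-tail rejection region contributes negligibly to power, so the one-term inversion is standard.)
δ = d·√(n/2) ⇒ n = 2(δ/d)² = 2 × (3.971 / 1.09)² = 26.55.
Rounding up, n = 27 per group.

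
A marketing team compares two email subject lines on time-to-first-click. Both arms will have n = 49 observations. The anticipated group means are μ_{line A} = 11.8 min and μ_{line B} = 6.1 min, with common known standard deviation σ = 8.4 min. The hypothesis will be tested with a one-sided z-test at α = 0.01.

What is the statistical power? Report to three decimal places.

Standardized effect: d = |μ_{line A} − μ_{line B}| / σ = |11.8 − 6.1| / 8.4 = 0.6786
Noncentrality parameter: δ = d·√(n/2) = 0.6786 × √(49/2) = 3.3588
Critical value for a one-sided test at α = 0.01: z_α = 2.326.
Power = Φ(δ − 2.326) = Φ(1.032) = 0.8491.

Power ≈ 0.849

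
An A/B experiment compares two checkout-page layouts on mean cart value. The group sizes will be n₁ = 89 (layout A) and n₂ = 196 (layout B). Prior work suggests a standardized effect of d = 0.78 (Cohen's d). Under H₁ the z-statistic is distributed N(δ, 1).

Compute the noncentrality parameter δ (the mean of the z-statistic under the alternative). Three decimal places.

δ ≈ 6.102

δ = d / √(1/n₁ + 1/n₂) = 0.78 / √(1/89 + 1/196) = 6.1023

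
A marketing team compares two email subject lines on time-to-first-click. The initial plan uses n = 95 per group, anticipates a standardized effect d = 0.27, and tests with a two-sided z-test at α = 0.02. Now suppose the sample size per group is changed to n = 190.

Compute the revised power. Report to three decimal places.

With n = 190 per group: δ = d·√(n/2) = 0.27 × √(190/2) = 2.6316. Critical value z_{0.01} = 2.326.
Revised power = Φ(δ − 2.326) + Φ(−δ − 2.326) = Φ(0.305) + Φ(-4.958) = 0.6199 + 0.0000 = 0.6199.

Power ≈ 0.620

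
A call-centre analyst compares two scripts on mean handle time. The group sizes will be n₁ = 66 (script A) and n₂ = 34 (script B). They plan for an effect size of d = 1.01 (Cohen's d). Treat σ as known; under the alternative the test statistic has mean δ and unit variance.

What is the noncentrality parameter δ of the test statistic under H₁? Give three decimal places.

δ ≈ 4.784

The noncentrality parameter scales effect size by the design's sample-size factor: δ = d / √(1/n₁ + 1/n₂) = 1.01 / √(1/66 + 1/34) = 4.7845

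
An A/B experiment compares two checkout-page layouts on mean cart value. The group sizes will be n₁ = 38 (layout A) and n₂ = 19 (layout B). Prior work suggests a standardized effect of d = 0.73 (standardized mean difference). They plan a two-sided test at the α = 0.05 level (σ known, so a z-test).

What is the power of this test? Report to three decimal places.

Power ≈ 0.738

Noncentrality parameter: δ = d / √(1/n₁ + 1/n₂) = 0.73 / √(1/38 + 1/19) = 2.5981
Two-sided α = 0.05 → critical value z_{0.025} = 1.960.
Power = Φ(δ − 1.960) + Φ(−δ − 1.960) = Φ(0.638) + Φ(-4.558) = 0.7383 + 0.0000 = 0.7383.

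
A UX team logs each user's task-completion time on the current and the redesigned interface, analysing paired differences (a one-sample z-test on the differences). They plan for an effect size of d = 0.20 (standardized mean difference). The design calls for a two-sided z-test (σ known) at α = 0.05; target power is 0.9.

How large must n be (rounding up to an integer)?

n = 263

For power 0.9 need Φ(δ − z_{0.025}) = 0.9, so δ = z_{0.025} + z_{0.10} = 1.960 + 1.282 = 3.242.
(The Φ(−δ − z_{α/2}) term is vanishingly small for δ > 0 and is dropped in the standard sample-size formula.)
δ = d·√n ⇒ n = (δ/d)² = (3.242 / 0.20)² = 262.69.
Rounding up, n = 263.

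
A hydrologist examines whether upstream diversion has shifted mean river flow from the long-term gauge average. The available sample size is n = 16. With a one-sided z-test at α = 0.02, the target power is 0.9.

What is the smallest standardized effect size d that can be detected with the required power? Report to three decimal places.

Required noncentrality: δ = z_{0.02} + z_{0.10} = 2.054 + 1.282 = 3.335.
δ = d·√n ⇒ d = δ/√n = 3.335/√16 = 0.8338.

d ≈ 0.834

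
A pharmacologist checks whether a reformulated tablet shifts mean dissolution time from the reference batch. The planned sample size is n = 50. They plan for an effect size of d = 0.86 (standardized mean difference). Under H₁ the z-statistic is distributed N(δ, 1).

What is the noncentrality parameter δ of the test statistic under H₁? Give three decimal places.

δ = d·√n = 0.86 × √50 = 6.0811

δ ≈ 6.081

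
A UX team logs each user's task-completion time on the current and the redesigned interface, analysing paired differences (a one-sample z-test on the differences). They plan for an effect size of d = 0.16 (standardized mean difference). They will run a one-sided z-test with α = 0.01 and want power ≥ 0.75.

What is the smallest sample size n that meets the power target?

n = 352

For power 0.75 need Φ(δ − z_{0.01}) = 0.75, so δ = z_{0.01} + z_{0.25} = 2.326 + 0.674 = 3.001.
δ = d·√n ⇒ n = (δ/d)² = (3.001 / 0.16)² = 351.76.
Rounding up, n = 352.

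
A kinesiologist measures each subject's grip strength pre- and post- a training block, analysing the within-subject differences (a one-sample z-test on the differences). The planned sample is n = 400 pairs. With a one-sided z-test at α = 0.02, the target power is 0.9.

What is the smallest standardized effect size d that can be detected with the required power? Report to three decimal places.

d ≈ 0.167

Need Φ(δ − 2.054) = 0.9, so δ = 2.054 + 1.282 = 3.335.
δ = d·√n ⇒ d = δ/√n = 3.335/√400 = 0.1668.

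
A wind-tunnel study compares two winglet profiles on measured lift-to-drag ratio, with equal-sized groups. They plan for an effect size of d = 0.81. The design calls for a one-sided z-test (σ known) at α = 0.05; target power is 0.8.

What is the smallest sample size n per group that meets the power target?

For power 0.8 need Φ(δ − z_{0.05}) = 0.8, so δ = z_{0.05} + z_{0.20} = 1.645 + 0.842 = 2.486.
δ = d·√(n/2) ⇒ n = 2(δ/d)² = 2 × (2.486 / 0.81)² = 18.85.
Rounding up, n = 19 per group.

n = 19 per group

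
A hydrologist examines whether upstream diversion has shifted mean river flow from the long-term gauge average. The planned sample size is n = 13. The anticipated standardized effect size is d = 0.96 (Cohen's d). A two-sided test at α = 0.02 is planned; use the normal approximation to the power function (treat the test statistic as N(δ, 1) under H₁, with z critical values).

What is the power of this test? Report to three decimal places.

Noncentrality parameter: δ = d·√n = 0.96 × √13 = 3.4613
Two-sided α = 0.02 → critical value z_{0.01} = 2.326.
Power = Φ(δ − 2.326) + Φ(−δ − 2.326) = Φ(1.135) + Φ(-5.788) = 0.8718 + 0.0000 = 0.8718.

Power ≈ 0.872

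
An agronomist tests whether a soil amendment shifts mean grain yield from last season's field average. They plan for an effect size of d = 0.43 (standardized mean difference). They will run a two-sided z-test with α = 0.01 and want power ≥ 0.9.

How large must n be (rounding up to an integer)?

For power 0.9 need Φ(δ − z_{0.005}) = 0.9, so δ = z_{0.005} + z_{0.10} = 2.576 + 1.282 = 3.857.
(Ignoring the negligible lower-tail rejection probability gives the usual closed-form inversion.)
δ = d·√n ⇒ n = (δ/d)² = (3.857 / 0.43)² = 80.47.
Rounding up, n = 81.

n = 81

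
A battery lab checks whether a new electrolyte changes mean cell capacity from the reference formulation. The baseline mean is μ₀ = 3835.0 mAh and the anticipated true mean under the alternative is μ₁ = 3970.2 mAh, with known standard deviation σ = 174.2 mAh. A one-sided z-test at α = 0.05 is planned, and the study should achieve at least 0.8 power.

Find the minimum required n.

n = 11

Standardized effect: d = |μ₁ − μ₀| / σ = |3970.2 − 3835.0| / 174.2 = 0.7761
For power 0.8 need Φ(δ − z_{0.05}) = 0.8, so δ = z_{0.05} + z_{0.20} = 1.645 + 0.842 = 2.486.
δ = d·√n ⇒ n = (δ/d)² = (2.486 / 0.7761)² = 10.26.
Round up to the next whole unit.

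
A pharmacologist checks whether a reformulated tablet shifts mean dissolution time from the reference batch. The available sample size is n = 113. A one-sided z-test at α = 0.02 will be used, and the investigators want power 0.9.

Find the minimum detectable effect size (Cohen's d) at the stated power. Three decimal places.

d ≈ 0.314

Required noncentrality: δ = z_{0.02} + z_{0.10} = 2.054 + 1.282 = 3.335.
δ = d·√n ⇒ d = δ/√n = 3.335/√113 = 0.3138.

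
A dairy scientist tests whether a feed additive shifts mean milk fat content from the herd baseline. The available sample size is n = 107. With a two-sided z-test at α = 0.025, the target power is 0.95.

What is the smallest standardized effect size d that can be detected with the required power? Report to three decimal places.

Required noncentrality: δ = z_{0.0125} + z_{0.05} = 2.241 + 1.645 = 3.886.
(The second rejection-region term Φ(−δ − z_{α/2}) is negligible and dropped.)
δ = d·√n ⇒ d = δ/√n = 3.886/√107 = 0.3757.

d ≈ 0.376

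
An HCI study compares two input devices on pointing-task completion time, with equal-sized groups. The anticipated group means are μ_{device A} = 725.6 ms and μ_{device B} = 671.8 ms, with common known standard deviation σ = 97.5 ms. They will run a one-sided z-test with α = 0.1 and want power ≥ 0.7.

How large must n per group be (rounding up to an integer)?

n = 22 per group

Standardized effect: d = |μ_{device A} − μ_{device B}| / σ = |725.6 − 671.8| / 97.5 = 0.5518
For power 0.7 need Φ(δ − z_{0.1}) = 0.7, so δ = z_{0.1} + z_{0.30} = 1.282 + 0.524 = 1.806.
δ = d·√(n/2) ⇒ n = 2(δ/d)² = 2 × (1.806 / 0.5518)² = 21.42.
Rounding up, n = 22 per group.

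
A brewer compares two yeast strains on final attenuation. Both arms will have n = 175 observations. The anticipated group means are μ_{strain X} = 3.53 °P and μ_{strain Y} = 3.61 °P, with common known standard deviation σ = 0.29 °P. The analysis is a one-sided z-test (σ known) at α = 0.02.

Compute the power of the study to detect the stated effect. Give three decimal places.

Standardized effect: d = |μ_{strain X} − μ_{strain Y}| / σ = |3.53 − 3.61| / 0.29 = 0.2759
Noncentrality parameter: δ = d·√(n/2) = 0.2759 × √(175/2) = 2.5805
Critical value for a one-sided test at α = 0.02: z_α = 2.054.
Power = P(Z > 2.054 − δ) = Φ(0.527) = 0.7008.

Power ≈ 0.701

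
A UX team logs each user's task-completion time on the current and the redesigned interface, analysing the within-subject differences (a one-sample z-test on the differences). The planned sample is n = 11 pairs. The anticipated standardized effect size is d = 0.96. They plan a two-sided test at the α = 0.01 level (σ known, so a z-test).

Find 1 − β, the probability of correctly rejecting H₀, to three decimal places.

Power ≈ 0.728

Noncentrality parameter: δ = d·√n = 0.96 × √11 = 3.1840
Two-sided α = 0.01 → critical value z_{0.005} = 2.576.
Power = Φ(δ − 2.576) + Φ(−δ − 2.576) = Φ(0.608) + Φ(-5.760) = 0.7284 + 0.0000 = 0.7284.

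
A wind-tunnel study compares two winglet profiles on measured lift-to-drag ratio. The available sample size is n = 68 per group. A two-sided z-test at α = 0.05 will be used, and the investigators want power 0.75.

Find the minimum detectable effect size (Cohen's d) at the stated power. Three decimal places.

Required noncentrality: δ = z_{0.025} + z_{0.25} = 1.960 + 0.674 = 2.634.
(The second rejection-region term Φ(−δ − z_{α/2}) is negligible and dropped.)
δ = d·√(n/2) ⇒ d = δ/√(n/2) = 2.634/√(68/2) = 0.4518.

d ≈ 0.452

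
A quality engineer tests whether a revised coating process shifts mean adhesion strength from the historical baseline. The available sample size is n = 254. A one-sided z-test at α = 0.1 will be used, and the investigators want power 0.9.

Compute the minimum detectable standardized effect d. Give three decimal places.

d ≈ 0.161

Required noncentrality: δ = z_{0.1} + z_{0.10} = 1.282 + 1.282 = 2.563.
δ = d·√n ⇒ d = δ/√n = 2.563/√254 = 0.1608.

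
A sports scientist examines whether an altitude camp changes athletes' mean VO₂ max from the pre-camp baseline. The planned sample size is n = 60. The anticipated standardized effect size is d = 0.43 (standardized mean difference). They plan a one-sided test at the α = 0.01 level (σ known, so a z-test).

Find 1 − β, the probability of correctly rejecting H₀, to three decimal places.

Noncentrality parameter: δ = d·√n = 0.43 × √60 = 3.3308
One-sided α = 0.01 → critical value z_{0.01} = 2.326.
Power = P(Z > 2.326 − δ) = Φ(1.004) = 0.8424.

Power ≈ 0.842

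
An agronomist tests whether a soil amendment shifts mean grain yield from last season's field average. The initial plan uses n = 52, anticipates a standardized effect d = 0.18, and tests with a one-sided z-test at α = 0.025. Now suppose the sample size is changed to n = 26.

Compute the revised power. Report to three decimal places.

Power ≈ 0.149

With n = 26: δ = d·√n = 0.18 × √26 = 0.9178. Critical value z_{0.025} = 1.960.
Revised power = Φ(δ − 1.960) = Φ(-1.042) = 0.1487.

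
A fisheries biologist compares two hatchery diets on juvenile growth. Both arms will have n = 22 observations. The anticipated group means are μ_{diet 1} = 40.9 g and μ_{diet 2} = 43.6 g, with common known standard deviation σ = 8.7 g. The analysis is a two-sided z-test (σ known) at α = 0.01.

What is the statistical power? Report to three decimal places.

Power ≈ 0.061

Standardized effect: d = |μ_{diet 1} − μ_{diet 2}| / σ = |40.9 − 43.6| / 8.7 = 0.3103
Noncentrality parameter: δ = d·√(n/2) = 0.3103 × √(22/2) = 1.0293
Two-sided α = 0.01 → critical value z_{0.005} = 2.576.
Power = Φ(δ − 2.576) + Φ(−δ − 2.576) = Φ(-1.547) + Φ(-3.605) = 0.0610 + 0.0002 = 0.0611.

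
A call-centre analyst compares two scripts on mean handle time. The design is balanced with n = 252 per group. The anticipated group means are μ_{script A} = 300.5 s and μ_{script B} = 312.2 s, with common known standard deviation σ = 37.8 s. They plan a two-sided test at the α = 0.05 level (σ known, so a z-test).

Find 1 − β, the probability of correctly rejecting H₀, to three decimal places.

Standardized effect: d = |μ_{script A} − μ_{script B}| / σ = |300.5 − 312.2| / 37.8 = 0.3095
Noncentrality parameter: δ = d·√(n/2) = 0.3095 × √(252/2) = 3.4744
Two-sided α = 0.05 → critical value z_{0.025} = 1.960.
Power = Φ(δ − 1.960) + Φ(−δ − 1.960) = Φ(1.514) + Φ(-5.434) = 0.9350 + 0.0000 = 0.9350.

Power ≈ 0.935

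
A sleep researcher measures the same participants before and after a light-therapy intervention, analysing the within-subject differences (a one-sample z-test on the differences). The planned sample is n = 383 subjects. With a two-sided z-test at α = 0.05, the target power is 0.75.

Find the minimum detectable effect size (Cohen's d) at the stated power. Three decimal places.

d ≈ 0.135

Required noncentrality: δ = z_{0.025} + z_{0.25} = 1.960 + 0.674 = 2.634.
(Lower-tail contribution to power is negligible for δ > 0.)
δ = d·√n ⇒ d = δ/√n = 2.634/√383 = 0.1346.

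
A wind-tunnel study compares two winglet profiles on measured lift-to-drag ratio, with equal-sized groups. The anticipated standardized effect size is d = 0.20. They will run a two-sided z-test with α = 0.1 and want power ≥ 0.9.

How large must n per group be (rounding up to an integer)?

n = 429 per group

Set Φ(δ − 1.645) = 0.9; then δ − 1.645 = Φ⁻¹(0.9) = 1.282, giving δ = 2.926.
(For δ > 0 the lower-tail rejection region contributes negligibly to power, so the one-term inversion is standard.)
δ = d·√(n/2) ⇒ n = 2(δ/d)² = 2 × (2.926 / 0.20)² = 428.19.
Rounding up, n = 429 per group.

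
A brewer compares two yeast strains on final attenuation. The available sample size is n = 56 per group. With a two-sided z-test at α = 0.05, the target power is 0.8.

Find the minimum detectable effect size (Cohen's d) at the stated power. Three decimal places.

d ≈ 0.529

Need Φ(δ − 1.960) = 0.8, so δ = 1.960 + 0.842 = 2.802.
(The second rejection-region term Φ(−δ − z_{α/2}) is negligible and dropped.)
δ = d·√(n/2) ⇒ d = δ/√(n/2) = 2.802/√(56/2) = 0.5294.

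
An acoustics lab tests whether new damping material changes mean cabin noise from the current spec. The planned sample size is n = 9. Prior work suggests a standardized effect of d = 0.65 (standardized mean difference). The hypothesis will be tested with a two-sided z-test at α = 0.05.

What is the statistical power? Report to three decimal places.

Power ≈ 0.496

Noncentrality parameter: δ = d·√n = 0.65 × √9 = 1.9500
Two-sided α = 0.05 → critical value z_{0.025} = 1.960.
Power = Φ(δ − 1.960) + Φ(−δ − 1.960) = Φ(-0.010) + Φ(-3.910) = 0.4960 + 0.0000 = 0.4961.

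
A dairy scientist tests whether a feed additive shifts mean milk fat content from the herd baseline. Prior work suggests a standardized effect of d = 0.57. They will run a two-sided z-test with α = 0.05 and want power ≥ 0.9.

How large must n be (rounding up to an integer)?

n = 33

For power 0.9 need Φ(δ − z_{0.025}) = 0.9, so δ = z_{0.025} + z_{0.10} = 1.960 + 1.282 = 3.242.
(For δ > 0 the lower-tail rejection region contributes negligibly to power, so the one-term inversion is standard.)
δ = d·√n ⇒ n = (δ/d)² = (3.242 / 0.57)² = 32.34.
Round up to the next whole unit.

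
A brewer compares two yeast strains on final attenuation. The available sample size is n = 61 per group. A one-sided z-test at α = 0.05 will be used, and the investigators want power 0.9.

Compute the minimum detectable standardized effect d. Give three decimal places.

d ≈ 0.530

Need Φ(δ − 1.645) = 0.9, so δ = 1.645 + 1.282 = 2.926.
δ = d·√(n/2) ⇒ d = δ/√(n/2) = 2.926/√(61/2) = 0.5299.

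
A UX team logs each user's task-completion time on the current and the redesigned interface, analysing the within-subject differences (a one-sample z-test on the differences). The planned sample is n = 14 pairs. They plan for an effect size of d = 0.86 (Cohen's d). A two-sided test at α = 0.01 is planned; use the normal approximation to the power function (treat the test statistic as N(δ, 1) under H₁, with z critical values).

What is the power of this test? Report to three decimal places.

Noncentrality parameter: δ = d·√n = 0.86 × √14 = 3.2178
Critical value for a two-sided test at α = 0.01: z_{α/2} = 2.576.
Power = Φ(δ − 2.576) + Φ(−δ − 2.576) = Φ(0.642) + Φ(-5.794) = 0.7396 + 0.0000 = 0.7396.

Power ≈ 0.740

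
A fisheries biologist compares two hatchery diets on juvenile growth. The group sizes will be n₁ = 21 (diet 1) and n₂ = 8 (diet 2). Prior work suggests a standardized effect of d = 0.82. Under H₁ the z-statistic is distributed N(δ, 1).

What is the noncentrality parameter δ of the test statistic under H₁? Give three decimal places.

δ ≈ 1.974

The noncentrality parameter scales effect size by the design's sample-size factor: δ = d / √(1/n₁ + 1/n₂) = 0.82 / √(1/21 + 1/8) = 1.9736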